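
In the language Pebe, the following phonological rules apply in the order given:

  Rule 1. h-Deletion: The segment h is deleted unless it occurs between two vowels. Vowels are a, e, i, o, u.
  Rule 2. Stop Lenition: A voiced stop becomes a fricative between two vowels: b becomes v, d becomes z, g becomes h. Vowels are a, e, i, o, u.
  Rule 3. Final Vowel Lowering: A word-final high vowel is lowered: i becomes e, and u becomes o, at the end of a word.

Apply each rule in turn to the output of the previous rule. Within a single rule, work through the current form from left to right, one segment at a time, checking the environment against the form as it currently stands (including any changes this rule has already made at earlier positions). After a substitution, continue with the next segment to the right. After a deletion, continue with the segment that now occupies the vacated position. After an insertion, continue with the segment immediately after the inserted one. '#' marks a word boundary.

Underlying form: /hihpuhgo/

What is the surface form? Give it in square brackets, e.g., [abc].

[ipuho]

Rule 1 h-Deletion: [hihpuhgo] → [ipugo]
Rule 2 Stop Lenition: [ipugo] → [ipuho]
Rule 3 Final Vowel Lowering: no change — [ipuho]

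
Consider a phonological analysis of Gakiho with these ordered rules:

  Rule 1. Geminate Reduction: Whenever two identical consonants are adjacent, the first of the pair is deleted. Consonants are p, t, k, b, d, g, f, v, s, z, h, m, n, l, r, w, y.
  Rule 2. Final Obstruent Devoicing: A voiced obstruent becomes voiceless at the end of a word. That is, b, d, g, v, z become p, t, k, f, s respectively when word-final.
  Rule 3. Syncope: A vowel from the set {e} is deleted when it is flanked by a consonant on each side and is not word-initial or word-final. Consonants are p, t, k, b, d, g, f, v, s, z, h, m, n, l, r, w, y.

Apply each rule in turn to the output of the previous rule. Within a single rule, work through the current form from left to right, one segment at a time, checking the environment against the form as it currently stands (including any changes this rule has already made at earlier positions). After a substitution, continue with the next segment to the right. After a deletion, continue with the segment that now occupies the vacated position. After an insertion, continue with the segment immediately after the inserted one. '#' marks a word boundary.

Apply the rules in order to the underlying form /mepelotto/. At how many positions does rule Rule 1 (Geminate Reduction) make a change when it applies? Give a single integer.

Rule 1 Geminate Reduction: [mepelotto] → [mepeloto]
Rule 2 Final Obstruent Devoicing: no change — [mepeloto]
Rule 3 Syncope: [mepeloto] → [mploto]
Rule Rule 1 changed 1 position(s).

1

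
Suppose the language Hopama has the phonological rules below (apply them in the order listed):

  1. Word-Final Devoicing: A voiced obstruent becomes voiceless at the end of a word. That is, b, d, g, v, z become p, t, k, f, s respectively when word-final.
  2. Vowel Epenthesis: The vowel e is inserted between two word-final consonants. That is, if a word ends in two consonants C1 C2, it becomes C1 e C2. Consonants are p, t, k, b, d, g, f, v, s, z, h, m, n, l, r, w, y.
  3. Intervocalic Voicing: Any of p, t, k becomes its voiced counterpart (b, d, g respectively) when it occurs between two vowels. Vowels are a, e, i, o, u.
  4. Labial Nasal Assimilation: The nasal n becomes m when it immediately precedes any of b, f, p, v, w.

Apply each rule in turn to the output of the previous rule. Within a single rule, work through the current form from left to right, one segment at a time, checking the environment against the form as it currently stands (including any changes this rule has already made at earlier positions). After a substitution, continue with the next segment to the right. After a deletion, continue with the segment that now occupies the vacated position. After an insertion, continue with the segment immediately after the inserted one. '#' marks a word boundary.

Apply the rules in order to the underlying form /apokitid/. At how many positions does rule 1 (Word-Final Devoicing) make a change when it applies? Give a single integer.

1

1 Word-Final Devoicing: [apokitid] → [apokitit]
2 Vowel Epenthesis: no change — [apokitit]
3 Intervocalic Voicing: [apokitit] → [abogidit]
4 Labial Nasal Assimilation: no change — [abogidit]
Rule 1 changed 1 position(s).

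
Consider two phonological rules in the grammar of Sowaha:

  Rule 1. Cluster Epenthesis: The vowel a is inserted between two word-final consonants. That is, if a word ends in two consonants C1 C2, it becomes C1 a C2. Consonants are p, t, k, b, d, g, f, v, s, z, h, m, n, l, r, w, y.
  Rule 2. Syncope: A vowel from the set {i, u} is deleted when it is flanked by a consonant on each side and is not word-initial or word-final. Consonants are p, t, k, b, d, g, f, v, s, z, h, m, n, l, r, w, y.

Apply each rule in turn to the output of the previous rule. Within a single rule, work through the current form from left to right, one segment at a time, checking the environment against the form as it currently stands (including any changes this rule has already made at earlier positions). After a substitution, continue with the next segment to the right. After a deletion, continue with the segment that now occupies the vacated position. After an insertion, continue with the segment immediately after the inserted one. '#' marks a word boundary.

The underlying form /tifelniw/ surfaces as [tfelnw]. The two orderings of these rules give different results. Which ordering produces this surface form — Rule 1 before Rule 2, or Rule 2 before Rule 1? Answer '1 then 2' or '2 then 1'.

Order 1 then 2:
  1 Cluster Epenthesis: no change — [tifelniw]
  2 Syncope: [tifelniw] → [tfelnw]
  result: [tfelnw]
Order 2 then 1:
  2 Syncope: [tifelniw] → [tfelnw]
  1 Cluster Epenthesis: [tfelnw] → [tfelnaw]
  result: [tfelnaw]

1 then 2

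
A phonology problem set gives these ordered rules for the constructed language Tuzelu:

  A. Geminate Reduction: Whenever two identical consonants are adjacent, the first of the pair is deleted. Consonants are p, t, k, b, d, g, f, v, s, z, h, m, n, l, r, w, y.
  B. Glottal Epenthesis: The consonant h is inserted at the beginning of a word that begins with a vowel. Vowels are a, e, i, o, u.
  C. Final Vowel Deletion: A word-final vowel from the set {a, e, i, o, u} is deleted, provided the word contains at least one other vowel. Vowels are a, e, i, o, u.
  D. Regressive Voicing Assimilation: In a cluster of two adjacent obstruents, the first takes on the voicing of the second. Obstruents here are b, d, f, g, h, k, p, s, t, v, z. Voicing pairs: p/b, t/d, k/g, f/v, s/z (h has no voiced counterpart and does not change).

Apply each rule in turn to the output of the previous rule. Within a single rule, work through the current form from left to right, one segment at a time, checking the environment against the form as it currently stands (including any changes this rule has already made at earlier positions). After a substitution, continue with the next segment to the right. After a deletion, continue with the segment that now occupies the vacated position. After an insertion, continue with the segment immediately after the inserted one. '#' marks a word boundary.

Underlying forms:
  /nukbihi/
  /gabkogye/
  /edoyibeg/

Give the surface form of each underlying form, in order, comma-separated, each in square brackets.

[nugbih], [gapkogy], [hedoyibeg]

/nukbihi/:
  A Geminate Reduction: no change — [nukbihi]
  B Glottal Epenthesis: no change — [nukbihi]
  C Final Vowel Deletion: [nukbihi] → [nukbih]
  D Regressive Voicing Assimilation: [nukbih] → [nugbih]
/gabkogye/:
  A Geminate Reduction: no change — [gabkogye]
  B Glottal Epenthesis: no change — [gabkogye]
  C Final Vowel Deletion: [gabkogye] → [gabkogy]
  D Regressive Voicing Assimilation: [gabkogy] → [gapkogy]
/edoyibeg/:
  A Geminate Reduction: no change — [edoyibeg]
  B Glottal Epenthesis: [edoyibeg] → [hedoyibeg]
  C Final Vowel Deletion: no change — [hedoyibeg]
  D Regressive Voicing Assimilation: no change — [hedoyibeg]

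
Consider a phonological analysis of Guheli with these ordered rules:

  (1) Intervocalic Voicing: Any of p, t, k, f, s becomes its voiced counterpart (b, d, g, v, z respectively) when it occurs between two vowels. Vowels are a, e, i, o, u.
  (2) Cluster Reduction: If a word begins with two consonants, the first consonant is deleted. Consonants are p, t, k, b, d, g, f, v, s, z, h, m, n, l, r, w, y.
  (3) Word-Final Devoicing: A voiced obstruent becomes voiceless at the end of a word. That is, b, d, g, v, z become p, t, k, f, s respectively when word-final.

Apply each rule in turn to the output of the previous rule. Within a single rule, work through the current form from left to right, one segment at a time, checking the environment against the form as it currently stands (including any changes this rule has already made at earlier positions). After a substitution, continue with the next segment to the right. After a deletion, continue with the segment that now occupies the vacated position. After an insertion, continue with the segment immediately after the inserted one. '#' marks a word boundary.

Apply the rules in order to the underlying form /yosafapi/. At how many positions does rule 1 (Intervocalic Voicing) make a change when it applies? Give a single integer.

3

(1) Intervocalic Voicing: [yosafapi] → [yozavabi]
(2) Cluster Reduction: no change — [yozavabi]
(3) Word-Final Devoicing: no change — [yozavabi]
Rule 1 changed 3 position(s).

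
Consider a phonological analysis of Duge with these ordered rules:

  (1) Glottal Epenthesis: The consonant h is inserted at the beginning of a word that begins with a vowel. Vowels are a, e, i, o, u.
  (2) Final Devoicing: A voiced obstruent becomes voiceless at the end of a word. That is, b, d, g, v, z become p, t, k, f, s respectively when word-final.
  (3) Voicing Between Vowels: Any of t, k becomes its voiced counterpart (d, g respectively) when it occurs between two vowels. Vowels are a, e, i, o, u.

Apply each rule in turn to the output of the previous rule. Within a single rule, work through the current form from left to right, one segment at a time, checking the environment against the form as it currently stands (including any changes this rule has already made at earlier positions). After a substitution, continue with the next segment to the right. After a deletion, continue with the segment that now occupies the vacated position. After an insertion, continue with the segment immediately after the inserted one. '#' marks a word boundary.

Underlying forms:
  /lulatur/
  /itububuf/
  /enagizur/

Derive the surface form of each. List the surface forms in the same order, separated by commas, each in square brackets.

/lulatur/:
  (1) Glottal Epenthesis: no change — [lulatur]
  (2) Final Devoicing: no change — [lulatur]
  (3) Voicing Between Vowels: [lulatur] → [luladur]
/itububuf/:
  (1) Glottal Epenthesis: [itububuf] → [hitububuf]
  (2) Final Devoicing: no change — [hitububuf]
  (3) Voicing Between Vowels: [hitububuf] → [hidububuf]
/enagizur/:
  (1) Glottal Epenthesis: [enagizur] → [henagizur]
  (2) Final Devoicing: no change — [henagizur]
  (3) Voicing Between Vowels: no change — [henagizur]

[luladur], [hidububuf], [henagizur]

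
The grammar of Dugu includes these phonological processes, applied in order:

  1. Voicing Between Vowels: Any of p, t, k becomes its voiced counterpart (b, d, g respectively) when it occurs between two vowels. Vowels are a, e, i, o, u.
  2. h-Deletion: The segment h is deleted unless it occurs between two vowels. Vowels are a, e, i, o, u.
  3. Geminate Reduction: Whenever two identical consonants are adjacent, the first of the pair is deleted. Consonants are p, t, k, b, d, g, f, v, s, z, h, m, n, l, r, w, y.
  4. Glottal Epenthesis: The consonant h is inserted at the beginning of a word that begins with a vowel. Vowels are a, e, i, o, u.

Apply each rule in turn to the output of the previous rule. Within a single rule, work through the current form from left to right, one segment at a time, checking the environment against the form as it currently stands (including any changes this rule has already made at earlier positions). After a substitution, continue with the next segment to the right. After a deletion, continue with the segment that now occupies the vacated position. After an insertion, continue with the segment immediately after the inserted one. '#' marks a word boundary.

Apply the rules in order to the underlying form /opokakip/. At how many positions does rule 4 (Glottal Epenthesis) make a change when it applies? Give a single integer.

1

1 Voicing Between Vowels: [opokakip] → [obogagip]
2 h-Deletion: no change — [obogagip]
3 Geminate Reduction: no change — [obogagip]
4 Glottal Epenthesis: [obogagip] → [hobogagip]
Rule 4 changed 1 position(s).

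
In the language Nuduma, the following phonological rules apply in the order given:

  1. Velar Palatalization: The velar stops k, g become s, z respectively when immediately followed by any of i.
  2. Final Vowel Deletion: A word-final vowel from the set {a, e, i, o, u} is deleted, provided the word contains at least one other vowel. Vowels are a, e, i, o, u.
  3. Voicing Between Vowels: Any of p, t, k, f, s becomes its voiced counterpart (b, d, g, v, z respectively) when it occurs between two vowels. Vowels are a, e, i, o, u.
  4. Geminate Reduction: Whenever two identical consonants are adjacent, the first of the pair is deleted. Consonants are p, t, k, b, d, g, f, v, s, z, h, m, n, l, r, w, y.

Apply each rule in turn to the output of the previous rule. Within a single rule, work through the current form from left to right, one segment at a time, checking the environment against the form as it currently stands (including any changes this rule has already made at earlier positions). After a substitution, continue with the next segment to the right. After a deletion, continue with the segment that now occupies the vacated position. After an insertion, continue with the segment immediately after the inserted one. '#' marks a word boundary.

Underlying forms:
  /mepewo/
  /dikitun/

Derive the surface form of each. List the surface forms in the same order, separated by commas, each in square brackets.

/mepewo/:
  1 Velar Palatalization: no change — [mepewo]
  2 Final Vowel Deletion: [mepewo] → [mepew]
  3 Voicing Between Vowels: [mepew] → [mebew]
  4 Geminate Reduction: no change — [mebew]
/dikitun/:
  1 Velar Palatalization: [dikitun] → [disitun]
  2 Final Vowel Deletion: no change — [disitun]
  3 Voicing Between Vowels: [disitun] → [dizidun]
  4 Geminate Reduction: no change — [dizidun]

[mebew], [dizidun]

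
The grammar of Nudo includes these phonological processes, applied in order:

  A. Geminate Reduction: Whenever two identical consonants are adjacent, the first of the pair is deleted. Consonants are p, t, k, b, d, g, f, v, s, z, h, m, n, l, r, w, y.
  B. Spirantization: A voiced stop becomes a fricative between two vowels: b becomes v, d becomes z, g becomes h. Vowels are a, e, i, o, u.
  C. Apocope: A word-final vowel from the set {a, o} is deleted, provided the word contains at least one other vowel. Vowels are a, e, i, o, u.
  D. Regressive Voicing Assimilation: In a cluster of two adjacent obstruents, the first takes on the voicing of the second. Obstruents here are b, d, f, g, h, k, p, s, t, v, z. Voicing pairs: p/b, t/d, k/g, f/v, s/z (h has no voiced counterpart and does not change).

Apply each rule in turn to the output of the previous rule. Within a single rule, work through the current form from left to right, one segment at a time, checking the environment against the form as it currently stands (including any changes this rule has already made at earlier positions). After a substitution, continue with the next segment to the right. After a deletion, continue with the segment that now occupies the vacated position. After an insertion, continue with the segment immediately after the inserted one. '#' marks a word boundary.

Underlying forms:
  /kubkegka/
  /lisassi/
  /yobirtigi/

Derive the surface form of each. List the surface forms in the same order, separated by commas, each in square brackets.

[kupkekk], [lisasi], [yovirtihi]

/kubkegka/:
  A Geminate Reduction: no change — [kubkegka]
  B Spirantization: no change — [kubkegka]
  C Apocope: [kubkegka] → [kubkegk]
  D Regressive Voicing Assimilation: [kubkegk] → [kupkekk]
/lisassi/:
  A Geminate Reduction: [lisassi] → [lisasi]
  B Spirantization: no change — [lisasi]
  C Apocope: no change — [lisasi]
  D Regressive Voicing Assimilation: no change — [lisasi]
/yobirtigi/:
  A Geminate Reduction: no change — [yobirtigi]
  B Spirantization: [yobirtigi] → [yovirtihi]
  C Apocope: no change — [yovirtihi]
  D Regressive Voicing Assimilation: no change — [yovirtihi]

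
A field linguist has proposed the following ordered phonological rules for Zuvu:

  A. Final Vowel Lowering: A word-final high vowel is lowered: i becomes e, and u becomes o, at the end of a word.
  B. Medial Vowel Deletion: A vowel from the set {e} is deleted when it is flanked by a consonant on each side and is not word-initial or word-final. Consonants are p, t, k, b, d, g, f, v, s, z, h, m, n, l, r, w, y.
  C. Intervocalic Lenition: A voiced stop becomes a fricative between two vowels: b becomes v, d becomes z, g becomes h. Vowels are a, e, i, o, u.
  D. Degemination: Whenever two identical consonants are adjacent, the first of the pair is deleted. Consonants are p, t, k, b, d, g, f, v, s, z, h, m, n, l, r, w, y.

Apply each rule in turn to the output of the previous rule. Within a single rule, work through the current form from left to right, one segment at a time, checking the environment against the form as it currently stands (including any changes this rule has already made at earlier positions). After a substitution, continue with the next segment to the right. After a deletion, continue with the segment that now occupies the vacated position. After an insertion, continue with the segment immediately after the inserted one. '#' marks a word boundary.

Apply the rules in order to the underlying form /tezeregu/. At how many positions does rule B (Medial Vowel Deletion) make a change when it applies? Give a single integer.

A Final Vowel Lowering: [tezeregu] → [tezerego]
B Medial Vowel Deletion: [tezerego] → [tzrgo]
C Intervocalic Lenition: no change — [tzrgo]
D Degemination: no change — [tzrgo]
Rule B changed 3 position(s).

3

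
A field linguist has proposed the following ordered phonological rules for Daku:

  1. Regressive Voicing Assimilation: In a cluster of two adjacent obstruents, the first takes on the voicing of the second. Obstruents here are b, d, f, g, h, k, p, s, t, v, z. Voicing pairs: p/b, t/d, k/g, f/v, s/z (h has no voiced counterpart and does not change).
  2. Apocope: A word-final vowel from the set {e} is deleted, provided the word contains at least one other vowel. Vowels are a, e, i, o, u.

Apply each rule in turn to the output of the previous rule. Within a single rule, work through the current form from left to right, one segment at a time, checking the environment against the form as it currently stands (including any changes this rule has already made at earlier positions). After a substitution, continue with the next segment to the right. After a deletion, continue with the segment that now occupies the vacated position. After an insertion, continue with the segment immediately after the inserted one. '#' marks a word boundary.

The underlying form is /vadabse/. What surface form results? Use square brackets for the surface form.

[vadaps]

1 Regressive Voicing Assimilation: [vadabse] → [vadapse]
2 Apocope: [vadapse] → [vadaps]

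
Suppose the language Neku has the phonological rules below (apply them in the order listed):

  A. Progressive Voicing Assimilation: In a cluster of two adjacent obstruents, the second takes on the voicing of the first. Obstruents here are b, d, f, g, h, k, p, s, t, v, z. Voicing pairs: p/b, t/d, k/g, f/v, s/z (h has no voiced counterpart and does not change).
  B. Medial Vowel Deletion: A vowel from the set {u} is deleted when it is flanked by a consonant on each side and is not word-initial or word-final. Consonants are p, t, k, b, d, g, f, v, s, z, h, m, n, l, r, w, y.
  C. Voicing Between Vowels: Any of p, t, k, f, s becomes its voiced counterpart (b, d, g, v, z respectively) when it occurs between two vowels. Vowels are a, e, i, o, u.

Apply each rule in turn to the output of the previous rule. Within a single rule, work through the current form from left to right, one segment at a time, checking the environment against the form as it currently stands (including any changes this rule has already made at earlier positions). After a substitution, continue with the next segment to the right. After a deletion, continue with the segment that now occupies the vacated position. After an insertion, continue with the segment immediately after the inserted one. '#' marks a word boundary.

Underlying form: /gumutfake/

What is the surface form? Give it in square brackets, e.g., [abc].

A Progressive Voicing Assimilation: no change — [gumutfake]
B Medial Vowel Deletion: [gumutfake] → [gmtfake]
C Voicing Between Vowels: [gmtfake] → [gmtfage]

[gmtfage]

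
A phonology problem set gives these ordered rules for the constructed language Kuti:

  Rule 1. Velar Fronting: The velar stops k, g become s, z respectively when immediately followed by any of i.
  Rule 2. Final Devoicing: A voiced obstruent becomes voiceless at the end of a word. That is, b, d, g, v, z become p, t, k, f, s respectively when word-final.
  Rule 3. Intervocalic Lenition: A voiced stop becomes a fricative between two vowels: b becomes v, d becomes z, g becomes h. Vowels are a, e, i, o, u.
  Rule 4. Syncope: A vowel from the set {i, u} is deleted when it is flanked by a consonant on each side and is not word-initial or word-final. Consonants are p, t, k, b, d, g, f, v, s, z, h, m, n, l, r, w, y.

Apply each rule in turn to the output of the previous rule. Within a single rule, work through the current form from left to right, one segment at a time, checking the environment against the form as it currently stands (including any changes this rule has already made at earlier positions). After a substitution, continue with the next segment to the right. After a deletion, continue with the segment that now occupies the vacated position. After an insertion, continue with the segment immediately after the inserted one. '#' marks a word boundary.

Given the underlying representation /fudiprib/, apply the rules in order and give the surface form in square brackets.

Rule 1 Velar Fronting: no change — [fudiprib]
Rule 2 Final Devoicing: [fudiprib] → [fudiprip]
Rule 3 Intervocalic Lenition: [fudiprip] → [fuziprip]
Rule 4 Syncope: [fuziprip] → [fzprp]

[fzprp]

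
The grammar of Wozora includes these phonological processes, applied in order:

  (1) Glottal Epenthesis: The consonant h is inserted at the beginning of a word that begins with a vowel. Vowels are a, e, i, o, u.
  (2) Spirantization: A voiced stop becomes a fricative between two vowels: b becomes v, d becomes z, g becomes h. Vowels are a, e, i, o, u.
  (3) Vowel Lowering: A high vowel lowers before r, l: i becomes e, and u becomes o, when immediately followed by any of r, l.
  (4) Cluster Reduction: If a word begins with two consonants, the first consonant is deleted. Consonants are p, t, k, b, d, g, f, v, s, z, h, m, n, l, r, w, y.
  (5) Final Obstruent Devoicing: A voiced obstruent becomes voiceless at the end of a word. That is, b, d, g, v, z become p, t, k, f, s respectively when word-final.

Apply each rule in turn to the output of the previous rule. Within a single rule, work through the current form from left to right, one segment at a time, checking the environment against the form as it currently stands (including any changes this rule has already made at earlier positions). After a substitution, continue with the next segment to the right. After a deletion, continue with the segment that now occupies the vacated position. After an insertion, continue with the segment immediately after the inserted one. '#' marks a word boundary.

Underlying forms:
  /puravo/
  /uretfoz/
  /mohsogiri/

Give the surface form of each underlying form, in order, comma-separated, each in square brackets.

[poravo], [horetfos], [mohsoheri]

/puravo/:
  (1) Glottal Epenthesis: no change — [puravo]
  (2) Spirantization: no change — [puravo]
  (3) Vowel Lowering: [puravo] → [poravo]
  (4) Cluster Reduction: no change — [poravo]
  (5) Final Obstruent Devoicing: no change — [poravo]
/uretfoz/:
  (1) Glottal Epenthesis: [uretfoz] → [huretfoz]
  (2) Spirantization: no change — [huretfoz]
  (3) Vowel Lowering: [huretfoz] → [horetfoz]
  (4) Cluster Reduction: no change — [horetfoz]
  (5) Final Obstruent Devoicing: [horetfoz] → [horetfos]
/mohsogiri/:
  (1) Glottal Epenthesis: no change — [mohsogiri]
  (2) Spirantization: [mohsogiri] → [mohsohiri]
  (3) Vowel Lowering: [mohsohiri] → [mohsoheri]
  (4) Cluster Reduction: no change — [mohsoheri]
  (5) Final Obstruent Devoicing: no change — [mohsoheri]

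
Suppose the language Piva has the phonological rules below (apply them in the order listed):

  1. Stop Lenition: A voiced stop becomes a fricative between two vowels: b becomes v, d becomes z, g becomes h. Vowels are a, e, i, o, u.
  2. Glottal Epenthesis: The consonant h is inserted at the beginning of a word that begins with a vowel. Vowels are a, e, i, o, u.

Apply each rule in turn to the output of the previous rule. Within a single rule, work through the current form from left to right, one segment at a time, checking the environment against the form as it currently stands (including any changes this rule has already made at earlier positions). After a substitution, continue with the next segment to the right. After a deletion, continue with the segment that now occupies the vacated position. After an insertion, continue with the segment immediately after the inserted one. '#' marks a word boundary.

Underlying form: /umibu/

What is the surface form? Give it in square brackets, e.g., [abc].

[humivu]

1 Stop Lenition: [umibu] → [umivu]
2 Glottal Epenthesis: [umivu] → [humivu]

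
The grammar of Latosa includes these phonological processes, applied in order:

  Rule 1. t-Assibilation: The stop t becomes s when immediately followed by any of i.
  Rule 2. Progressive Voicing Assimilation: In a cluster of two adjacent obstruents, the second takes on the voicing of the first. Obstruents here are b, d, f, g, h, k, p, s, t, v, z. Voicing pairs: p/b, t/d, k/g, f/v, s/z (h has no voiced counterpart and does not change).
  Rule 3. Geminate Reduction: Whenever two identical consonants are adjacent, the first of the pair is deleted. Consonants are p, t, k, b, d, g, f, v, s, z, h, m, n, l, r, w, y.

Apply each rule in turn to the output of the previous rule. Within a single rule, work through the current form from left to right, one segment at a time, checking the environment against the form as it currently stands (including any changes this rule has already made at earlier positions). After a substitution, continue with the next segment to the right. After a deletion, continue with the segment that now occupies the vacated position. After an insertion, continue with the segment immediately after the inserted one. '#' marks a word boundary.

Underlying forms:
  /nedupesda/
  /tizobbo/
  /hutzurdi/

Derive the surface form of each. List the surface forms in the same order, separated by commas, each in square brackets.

[nedupesta], [sizobo], [hutsurdi]

/nedupesda/:
  Rule 1 t-Assibilation: no change — [nedupesda]
  Rule 2 Progressive Voicing Assimilation: [nedupesda] → [nedupesta]
  Rule 3 Geminate Reduction: no change — [nedupesta]
/tizobbo/:
  Rule 1 t-Assibilation: [tizobbo] → [sizobbo]
  Rule 2 Progressive Voicing Assimilation: no change — [sizobbo]
  Rule 3 Geminate Reduction: [sizobbo] → [sizobo]
/hutzurdi/:
  Rule 1 t-Assibilation: no change — [hutzurdi]
  Rule 2 Progressive Voicing Assimilation: [hutzurdi] → [hutsurdi]
  Rule 3 Geminate Reduction: no change — [hutsurdi]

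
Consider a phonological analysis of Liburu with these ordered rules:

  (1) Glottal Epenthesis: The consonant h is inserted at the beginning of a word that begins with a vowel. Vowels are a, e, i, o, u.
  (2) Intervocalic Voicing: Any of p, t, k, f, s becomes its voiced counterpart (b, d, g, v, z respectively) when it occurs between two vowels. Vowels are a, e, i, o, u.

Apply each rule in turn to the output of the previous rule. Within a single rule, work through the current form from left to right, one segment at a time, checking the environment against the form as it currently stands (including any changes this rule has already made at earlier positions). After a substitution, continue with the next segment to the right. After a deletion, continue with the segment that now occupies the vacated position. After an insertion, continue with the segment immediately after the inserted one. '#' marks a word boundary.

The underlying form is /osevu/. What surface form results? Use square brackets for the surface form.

(1) Glottal Epenthesis: [osevu] → [hosevu]
(2) Intervocalic Voicing: [hosevu] → [hozevu]

[hozevu]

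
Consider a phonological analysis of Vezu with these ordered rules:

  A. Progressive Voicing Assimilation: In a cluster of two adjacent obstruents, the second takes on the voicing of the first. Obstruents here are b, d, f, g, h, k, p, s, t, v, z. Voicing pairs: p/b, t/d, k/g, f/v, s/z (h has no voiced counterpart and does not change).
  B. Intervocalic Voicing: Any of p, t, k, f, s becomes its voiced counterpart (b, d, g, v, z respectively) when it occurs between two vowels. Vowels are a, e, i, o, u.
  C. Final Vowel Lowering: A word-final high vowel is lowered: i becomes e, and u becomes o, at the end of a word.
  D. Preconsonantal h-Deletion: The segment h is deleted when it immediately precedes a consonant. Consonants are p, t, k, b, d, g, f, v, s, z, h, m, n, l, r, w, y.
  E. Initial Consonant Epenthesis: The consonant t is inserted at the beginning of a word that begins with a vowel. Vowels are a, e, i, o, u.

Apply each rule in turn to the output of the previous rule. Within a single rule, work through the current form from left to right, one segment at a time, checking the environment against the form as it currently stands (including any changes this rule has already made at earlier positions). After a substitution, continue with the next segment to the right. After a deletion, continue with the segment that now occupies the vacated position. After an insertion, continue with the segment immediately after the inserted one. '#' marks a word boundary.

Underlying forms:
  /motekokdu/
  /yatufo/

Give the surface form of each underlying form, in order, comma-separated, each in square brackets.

/motekokdu/:
  A Progressive Voicing Assimilation: [motekokdu] → [motekoktu]
  B Intervocalic Voicing: [motekoktu] → [modegoktu]
  C Final Vowel Lowering: [modegoktu] → [modegokto]
  D Preconsonantal h-Deletion: no change — [modegokto]
  E Initial Consonant Epenthesis: no change — [modegokto]
/yatufo/:
  A Progressive Voicing Assimilation: no change — [yatufo]
  B Intervocalic Voicing: [yatufo] → [yaduvo]
  C Final Vowel Lowering: no change — [yaduvo]
  D Preconsonantal h-Deletion: no change — [yaduvo]
  E Initial Consonant Epenthesis: no change — [yaduvo]

[modegokto], [yaduvo]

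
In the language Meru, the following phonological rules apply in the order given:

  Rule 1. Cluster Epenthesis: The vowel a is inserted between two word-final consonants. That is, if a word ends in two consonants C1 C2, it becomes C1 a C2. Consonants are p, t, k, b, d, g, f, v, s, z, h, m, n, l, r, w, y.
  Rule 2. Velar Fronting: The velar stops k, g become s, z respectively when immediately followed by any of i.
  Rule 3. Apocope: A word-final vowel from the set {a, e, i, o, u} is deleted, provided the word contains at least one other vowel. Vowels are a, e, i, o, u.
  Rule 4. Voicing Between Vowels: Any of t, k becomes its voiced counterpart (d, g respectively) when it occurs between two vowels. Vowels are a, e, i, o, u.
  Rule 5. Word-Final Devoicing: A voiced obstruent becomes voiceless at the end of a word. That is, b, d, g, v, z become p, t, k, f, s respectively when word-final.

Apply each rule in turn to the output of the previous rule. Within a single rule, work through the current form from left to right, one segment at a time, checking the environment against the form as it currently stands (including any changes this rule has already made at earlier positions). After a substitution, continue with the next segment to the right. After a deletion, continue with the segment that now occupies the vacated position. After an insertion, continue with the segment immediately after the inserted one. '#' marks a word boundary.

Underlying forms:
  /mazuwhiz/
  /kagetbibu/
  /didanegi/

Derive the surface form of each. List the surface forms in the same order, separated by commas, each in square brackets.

/mazuwhiz/:
  Rule 1 Cluster Epenthesis: no change — [mazuwhiz]
  Rule 2 Velar Fronting: no change — [mazuwhiz]
  Rule 3 Apocope: no change — [mazuwhiz]
  Rule 4 Voicing Between Vowels: no change — [mazuwhiz]
  Rule 5 Word-Final Devoicing: [mazuwhiz] → [mazuwhis]
/kagetbibu/:
  Rule 1 Cluster Epenthesis: no change — [kagetbibu]
  Rule 2 Velar Fronting: no change — [kagetbibu]
  Rule 3 Apocope: [kagetbibu] → [kagetbib]
  Rule 4 Voicing Between Vowels: no change — [kagetbib]
  Rule 5 Word-Final Devoicing: [kagetbib] → [kagetbip]
/didanegi/:
  Rule 1 Cluster Epenthesis: no change — [didanegi]
  Rule 2 Velar Fronting: [didanegi] → [didanezi]
  Rule 3 Apocope: [didanezi] → [didanez]
  Rule 4 Voicing Between Vowels: no change — [didanez]
  Rule 5 Word-Final Devoicing: [didanez] → [didanes]

[mazuwhis], [kagetbip], [didanes]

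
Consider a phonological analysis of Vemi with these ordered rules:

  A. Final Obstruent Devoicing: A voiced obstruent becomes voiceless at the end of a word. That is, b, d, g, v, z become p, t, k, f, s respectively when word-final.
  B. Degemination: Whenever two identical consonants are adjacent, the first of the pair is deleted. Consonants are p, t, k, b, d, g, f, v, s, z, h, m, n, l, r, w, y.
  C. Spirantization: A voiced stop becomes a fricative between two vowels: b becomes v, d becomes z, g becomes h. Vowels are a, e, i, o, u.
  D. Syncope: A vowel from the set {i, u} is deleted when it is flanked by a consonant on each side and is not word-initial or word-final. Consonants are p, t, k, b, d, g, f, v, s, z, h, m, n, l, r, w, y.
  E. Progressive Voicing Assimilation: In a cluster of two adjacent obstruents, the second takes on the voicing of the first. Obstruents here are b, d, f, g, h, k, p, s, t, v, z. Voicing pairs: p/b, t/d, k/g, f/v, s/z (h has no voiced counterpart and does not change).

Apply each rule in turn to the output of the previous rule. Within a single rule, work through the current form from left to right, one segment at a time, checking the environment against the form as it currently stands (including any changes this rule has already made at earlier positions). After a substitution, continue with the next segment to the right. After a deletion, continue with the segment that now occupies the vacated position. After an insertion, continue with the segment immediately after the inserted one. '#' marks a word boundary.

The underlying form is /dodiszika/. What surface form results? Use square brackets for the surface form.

A Final Obstruent Devoicing: no change — [dodiszika]
B Degemination: no change — [dodiszika]
C Spirantization: [dodiszika] → [doziszika]
D Syncope: [doziszika] → [dozszka]
E Progressive Voicing Assimilation: [dozszka] → [dozzzga]

[dozzzga]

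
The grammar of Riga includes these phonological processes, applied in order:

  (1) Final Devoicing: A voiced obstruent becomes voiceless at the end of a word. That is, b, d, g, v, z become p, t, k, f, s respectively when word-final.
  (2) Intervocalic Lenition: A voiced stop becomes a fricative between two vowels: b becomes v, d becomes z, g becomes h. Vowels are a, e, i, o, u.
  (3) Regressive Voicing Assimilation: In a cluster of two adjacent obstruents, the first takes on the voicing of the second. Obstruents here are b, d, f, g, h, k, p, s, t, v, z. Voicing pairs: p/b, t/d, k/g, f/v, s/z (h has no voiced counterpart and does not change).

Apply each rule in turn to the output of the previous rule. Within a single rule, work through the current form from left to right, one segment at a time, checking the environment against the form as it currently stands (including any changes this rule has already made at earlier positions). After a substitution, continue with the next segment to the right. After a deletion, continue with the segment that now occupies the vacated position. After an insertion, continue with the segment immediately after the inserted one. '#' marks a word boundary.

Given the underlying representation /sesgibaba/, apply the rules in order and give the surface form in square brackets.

[sezgivava]

(1) Final Devoicing: no change — [sesgibaba]
(2) Intervocalic Lenition: [sesgibaba] → [sesgivava]
(3) Regressive Voicing Assimilation: [sesgivava] → [sezgivava]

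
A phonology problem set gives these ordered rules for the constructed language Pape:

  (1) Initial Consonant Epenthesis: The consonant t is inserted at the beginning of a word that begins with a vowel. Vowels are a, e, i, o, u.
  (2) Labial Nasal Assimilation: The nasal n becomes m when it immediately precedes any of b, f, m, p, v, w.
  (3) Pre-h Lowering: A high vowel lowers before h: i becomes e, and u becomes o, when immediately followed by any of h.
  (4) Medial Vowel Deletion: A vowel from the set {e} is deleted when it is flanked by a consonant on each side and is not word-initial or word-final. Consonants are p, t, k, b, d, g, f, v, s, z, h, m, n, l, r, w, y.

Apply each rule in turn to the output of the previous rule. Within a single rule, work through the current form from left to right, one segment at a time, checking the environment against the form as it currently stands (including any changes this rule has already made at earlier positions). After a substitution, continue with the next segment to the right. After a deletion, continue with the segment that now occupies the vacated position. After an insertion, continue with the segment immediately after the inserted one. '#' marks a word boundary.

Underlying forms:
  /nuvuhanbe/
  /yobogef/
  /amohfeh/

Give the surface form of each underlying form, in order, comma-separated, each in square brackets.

/nuvuhanbe/:
  (1) Initial Consonant Epenthesis: no change — [nuvuhanbe]
  (2) Labial Nasal Assimilation: [nuvuhanbe] → [nuvuhambe]
  (3) Pre-h Lowering: [nuvuhambe] → [nuvohambe]
  (4) Medial Vowel Deletion: no change — [nuvohambe]
/yobogef/:
  (1) Initial Consonant Epenthesis: no change — [yobogef]
  (2) Labial Nasal Assimilation: no change — [yobogef]
  (3) Pre-h Lowering: no change — [yobogef]
  (4) Medial Vowel Deletion: [yobogef] → [yobogf]
/amohfeh/:
  (1) Initial Consonant Epenthesis: [amohfeh] → [tamohfeh]
  (2) Labial Nasal Assimilation: no change — [tamohfeh]
  (3) Pre-h Lowering: no change — [tamohfeh]
  (4) Medial Vowel Deletion: [tamohfeh] → [tamohfh]

[nuvohambe], [yobogf], [tamohfh]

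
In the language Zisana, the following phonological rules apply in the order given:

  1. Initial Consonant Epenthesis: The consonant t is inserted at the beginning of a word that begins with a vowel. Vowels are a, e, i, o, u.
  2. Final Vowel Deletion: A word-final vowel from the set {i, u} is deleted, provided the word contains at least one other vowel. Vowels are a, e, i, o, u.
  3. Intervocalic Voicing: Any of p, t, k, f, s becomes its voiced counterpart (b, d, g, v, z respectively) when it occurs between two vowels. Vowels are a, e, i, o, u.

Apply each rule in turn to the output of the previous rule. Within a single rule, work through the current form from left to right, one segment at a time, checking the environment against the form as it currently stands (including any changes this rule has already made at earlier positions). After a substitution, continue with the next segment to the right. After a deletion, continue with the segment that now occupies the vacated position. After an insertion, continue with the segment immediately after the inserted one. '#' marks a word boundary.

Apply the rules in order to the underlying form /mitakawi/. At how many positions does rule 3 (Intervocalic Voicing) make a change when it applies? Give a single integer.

1 Initial Consonant Epenthesis: no change — [mitakawi]
2 Final Vowel Deletion: [mitakawi] → [mitakaw]
3 Intervocalic Voicing: [mitakaw] → [midagaw]
Rule 3 changed 2 position(s).

2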